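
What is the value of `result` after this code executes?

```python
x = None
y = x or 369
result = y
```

x = None; y = 369; result = 369

369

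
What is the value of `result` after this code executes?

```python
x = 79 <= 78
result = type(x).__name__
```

x is bool; result = 'bool'

'bool'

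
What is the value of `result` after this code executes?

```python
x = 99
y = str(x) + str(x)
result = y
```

x = 99; y = '9999'; result = '9999'

'9999'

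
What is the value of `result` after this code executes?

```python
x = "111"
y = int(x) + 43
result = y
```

x = '111'; y = 154; result = 154

154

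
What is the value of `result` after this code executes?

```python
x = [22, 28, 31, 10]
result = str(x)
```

x = [22, 28, 31, 10]; result = '[22, 28, 31, 10]'

'[22, 28, 31, 10]'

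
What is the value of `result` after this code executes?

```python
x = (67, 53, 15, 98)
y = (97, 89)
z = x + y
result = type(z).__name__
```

x is tuple; y is tuple; z is tuple; result = 'tuple'

'tuple'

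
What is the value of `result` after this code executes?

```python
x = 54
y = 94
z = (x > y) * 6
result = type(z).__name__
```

x is int; y is int; z is int; result = 'int'

'int'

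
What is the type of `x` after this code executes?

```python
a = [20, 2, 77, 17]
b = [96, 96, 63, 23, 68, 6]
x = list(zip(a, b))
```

list(zip()) returns a list of tuples

list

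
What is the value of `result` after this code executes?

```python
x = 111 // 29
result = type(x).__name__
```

x is int; result = 'int'

'int'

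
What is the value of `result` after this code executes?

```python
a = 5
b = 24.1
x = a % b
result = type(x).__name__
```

a is int; b is float; x is float; result = 'float'

'float'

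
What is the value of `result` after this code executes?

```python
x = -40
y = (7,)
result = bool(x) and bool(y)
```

x = -40; y = (7,); result = True

True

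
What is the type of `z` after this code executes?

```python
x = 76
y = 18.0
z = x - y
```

int - float = float

float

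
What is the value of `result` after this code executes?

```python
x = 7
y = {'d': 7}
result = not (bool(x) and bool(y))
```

x = 7; y = {'d': 7}; result = False

False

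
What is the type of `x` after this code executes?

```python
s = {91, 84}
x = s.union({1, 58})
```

set.union() returns a new set

set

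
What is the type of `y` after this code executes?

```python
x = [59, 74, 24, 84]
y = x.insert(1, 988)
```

list.insert() returns None

NoneType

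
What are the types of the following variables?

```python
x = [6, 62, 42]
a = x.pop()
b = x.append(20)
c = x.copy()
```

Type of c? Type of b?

copy() returns list; append() returns None

list, NoneType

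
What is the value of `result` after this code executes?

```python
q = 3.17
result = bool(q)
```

q = 3.17; result = True

True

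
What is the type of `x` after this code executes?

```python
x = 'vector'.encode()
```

str.encode() returns bytes

bytes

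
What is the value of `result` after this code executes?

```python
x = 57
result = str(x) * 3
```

x = 57; result = '575757'

'575757'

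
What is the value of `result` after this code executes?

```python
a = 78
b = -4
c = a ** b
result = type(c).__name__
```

a is int; b is int; c is float; result = 'float'

'float'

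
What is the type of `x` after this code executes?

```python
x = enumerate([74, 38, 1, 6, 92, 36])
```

enumerate() returns an enumerate object

enumerate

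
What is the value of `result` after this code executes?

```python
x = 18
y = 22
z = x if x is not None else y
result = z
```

x = 18; y = 22; z = 18; result = 18

18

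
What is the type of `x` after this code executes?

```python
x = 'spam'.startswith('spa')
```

str.startswith() returns bool

bool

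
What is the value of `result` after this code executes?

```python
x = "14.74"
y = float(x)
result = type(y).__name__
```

x is str; y is float; result = 'float'

'float'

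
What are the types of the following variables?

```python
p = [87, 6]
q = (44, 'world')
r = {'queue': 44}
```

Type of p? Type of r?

p is assigned a list literal (square brackets); r is assigned a dict literal ({key: value})

list, dict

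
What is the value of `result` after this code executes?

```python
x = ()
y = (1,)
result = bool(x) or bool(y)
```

x = (); y = (1,); result = True

True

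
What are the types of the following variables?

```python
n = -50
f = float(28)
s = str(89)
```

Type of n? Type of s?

n is assigned a bare integer (no decimal point), so it is an int; s is assigned the result of calling str(), which returns a str

int, str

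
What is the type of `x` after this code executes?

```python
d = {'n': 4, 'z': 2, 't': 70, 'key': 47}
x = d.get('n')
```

dict.get() returns value type when found

int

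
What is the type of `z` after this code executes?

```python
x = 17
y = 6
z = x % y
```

int % int = int

int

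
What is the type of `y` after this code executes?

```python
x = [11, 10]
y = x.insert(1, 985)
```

list.insert() returns None

NoneType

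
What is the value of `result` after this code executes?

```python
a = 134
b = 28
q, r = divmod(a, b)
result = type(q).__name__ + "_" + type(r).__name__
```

a is int; b is int; q is int; r is int; result = 'int_int'

'int_int'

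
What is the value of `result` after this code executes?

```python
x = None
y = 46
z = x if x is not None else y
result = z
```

x = None; y = 46; z = 46; result = 46

46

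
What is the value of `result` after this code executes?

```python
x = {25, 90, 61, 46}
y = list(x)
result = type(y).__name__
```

x is set; y is list; result = 'list'

'list'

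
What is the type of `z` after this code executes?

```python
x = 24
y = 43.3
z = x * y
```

int * float = float

float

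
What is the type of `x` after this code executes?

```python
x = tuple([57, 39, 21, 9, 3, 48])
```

tuple() constructor returns tuple

tuple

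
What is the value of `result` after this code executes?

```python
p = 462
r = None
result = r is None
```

p = 462; r = None; result = True

True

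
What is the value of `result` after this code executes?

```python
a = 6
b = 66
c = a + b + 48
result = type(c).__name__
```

a is int; b is int; c is int; result = 'int'

'int'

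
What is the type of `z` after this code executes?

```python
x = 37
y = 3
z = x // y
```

int // int = int

int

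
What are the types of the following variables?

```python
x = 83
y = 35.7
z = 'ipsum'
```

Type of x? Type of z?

x is assigned a bare integer (no decimal point), so it is an int; z is assigned a quoted string literal, so it is a str

int, str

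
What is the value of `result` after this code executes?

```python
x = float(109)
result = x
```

x = 109.0; result = 109.0

109.0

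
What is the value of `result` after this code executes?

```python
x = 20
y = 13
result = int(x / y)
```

x = 20; y = 13; result = 1

1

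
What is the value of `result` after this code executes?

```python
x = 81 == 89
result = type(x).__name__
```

x is bool; result = 'bool'

'bool'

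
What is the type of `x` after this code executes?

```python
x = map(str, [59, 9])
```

map() returns a map object

map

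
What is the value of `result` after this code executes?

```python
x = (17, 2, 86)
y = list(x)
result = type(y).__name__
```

x is tuple; y is list; result = 'list'

'list'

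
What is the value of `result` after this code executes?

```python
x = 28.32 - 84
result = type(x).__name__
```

x is float; result = 'float'

'float'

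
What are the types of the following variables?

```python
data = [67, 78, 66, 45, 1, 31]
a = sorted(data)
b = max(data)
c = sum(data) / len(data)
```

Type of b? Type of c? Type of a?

max of ints returns int; int / int = float; sorted() returns list

int, float, list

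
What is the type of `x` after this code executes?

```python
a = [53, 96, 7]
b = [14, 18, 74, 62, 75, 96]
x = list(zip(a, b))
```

list(zip()) returns a list of tuples

list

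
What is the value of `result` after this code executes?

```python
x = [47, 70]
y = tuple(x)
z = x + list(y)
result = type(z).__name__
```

x is list; y is tuple; z is list; result = 'list'

'list'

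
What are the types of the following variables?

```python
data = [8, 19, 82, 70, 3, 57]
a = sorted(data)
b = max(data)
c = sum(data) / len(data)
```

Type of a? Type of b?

sorted() returns list; max of ints returns int

list, int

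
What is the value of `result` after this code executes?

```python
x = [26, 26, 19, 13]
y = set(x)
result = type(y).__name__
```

x is list; y is set; result = 'set'

'set'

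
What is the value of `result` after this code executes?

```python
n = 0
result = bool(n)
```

n = 0; result = False

False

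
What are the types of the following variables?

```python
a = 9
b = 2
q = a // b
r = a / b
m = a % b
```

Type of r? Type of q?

/ returns float; // returns int

float, int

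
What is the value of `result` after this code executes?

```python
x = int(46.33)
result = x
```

x = 46; result = 46

46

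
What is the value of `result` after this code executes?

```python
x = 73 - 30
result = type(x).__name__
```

x is int; result = 'int'

'int'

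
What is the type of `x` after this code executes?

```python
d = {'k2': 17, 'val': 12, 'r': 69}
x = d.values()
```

.values() returns dict_values view

dict_values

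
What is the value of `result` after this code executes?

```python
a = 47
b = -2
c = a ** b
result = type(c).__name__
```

a is int; b is int; c is float; result = 'float'

'float'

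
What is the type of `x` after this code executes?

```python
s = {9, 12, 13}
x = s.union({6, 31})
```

set.union() returns a new set

set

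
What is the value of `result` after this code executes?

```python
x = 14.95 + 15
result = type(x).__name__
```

x is float; result = 'float'

'float'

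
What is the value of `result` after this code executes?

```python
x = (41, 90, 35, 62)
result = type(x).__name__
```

x is tuple; result = 'tuple'

'tuple'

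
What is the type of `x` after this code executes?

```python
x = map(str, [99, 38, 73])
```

map() returns a map object

map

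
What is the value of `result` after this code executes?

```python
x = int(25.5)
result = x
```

x = 25; result = 25

25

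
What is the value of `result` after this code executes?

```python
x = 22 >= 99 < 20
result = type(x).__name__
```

x is bool; result = 'bool'

'bool'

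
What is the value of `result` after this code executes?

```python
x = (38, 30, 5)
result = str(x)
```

x = (38, 30, 5); result = '(38, 30, 5)'

'(38, 30, 5)'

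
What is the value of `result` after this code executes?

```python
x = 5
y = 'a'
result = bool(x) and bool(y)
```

x = 5; y = 'a'; result = True

True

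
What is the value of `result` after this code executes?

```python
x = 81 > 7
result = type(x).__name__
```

x is bool; result = 'bool'

'bool'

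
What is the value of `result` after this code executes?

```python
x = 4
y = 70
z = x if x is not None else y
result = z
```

x = 4; y = 70; z = 4; result = 4

4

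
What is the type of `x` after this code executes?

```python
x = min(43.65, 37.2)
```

min() of floats returns float

float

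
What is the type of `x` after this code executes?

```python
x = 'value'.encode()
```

str.encode() returns bytes

bytes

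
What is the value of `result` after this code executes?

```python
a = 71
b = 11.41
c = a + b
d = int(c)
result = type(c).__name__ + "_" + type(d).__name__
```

a is int; b is float; c is float; d is int; result = 'float_int'

'float_int'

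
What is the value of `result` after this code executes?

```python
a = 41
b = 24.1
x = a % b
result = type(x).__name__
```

a is int; b is float; x is float; result = 'float'

'float'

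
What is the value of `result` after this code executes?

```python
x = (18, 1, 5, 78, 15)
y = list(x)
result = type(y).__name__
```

x is tuple; y is list; result = 'list'

'list'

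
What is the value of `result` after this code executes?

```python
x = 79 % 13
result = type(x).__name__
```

x is int; result = 'int'

'int'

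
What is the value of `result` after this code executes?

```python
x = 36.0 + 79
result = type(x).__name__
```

x is float; result = 'float'

'float'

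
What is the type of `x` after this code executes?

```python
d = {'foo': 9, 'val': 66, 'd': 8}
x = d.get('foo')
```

dict.get() returns value type when found

int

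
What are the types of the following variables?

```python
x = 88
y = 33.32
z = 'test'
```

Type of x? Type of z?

x is assigned a bare integer (no decimal point), so it is an int; z is assigned a quoted string literal, so it is a str

int, str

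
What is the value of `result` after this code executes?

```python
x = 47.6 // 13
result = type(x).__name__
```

x is float; result = 'float'

'float'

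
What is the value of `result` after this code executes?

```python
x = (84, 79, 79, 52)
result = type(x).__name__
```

x is tuple; result = 'tuple'

'tuple'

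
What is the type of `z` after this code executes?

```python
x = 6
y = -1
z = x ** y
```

int ** negative = float

float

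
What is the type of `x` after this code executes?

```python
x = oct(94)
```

oct() returns str representation

str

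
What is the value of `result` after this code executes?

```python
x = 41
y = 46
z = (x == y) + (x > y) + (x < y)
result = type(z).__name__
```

x is int; y is int; z is int; result = 'int'

'int'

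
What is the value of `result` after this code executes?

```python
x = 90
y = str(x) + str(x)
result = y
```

x = 90; y = '9090'; result = '9090'

'9090'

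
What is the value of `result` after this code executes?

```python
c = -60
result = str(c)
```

c = -60; result = '-60'

'-60'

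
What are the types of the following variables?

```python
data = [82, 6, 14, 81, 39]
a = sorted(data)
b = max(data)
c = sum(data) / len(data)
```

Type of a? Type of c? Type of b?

sorted() returns list; int / int = float; max of ints returns int

list, float, int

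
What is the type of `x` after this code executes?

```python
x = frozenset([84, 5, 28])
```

frozenset() returns frozenset

frozenset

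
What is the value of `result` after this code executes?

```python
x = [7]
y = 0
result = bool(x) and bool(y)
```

x = [7]; y = 0; result = False

False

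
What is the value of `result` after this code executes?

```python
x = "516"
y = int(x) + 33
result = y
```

x = '516'; y = 549; result = 549

549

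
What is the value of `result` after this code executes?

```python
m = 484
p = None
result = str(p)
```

m = 484; p = None; result = 'None'

'None'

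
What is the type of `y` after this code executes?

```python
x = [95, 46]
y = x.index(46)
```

list.index() returns int

int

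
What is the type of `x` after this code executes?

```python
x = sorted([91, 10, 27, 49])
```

sorted() always returns list

list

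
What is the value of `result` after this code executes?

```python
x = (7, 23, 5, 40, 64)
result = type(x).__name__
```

x is tuple; result = 'tuple'

'tuple'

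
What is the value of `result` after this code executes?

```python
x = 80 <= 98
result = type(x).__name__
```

x is bool; result = 'bool'

'bool'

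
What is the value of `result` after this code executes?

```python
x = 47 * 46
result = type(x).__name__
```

x is int; result = 'int'

'int'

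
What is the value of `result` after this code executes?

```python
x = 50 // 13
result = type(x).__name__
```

x is int; result = 'int'

'int'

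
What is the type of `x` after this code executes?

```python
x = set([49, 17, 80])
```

set() constructor returns set

set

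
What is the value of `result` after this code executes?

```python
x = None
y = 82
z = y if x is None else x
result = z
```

x = None; y = 82; z = 82; result = 82

82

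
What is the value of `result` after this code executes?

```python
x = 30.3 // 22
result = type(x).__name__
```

x is float; result = 'float'

'float'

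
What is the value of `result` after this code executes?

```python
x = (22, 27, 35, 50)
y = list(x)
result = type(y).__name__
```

x is tuple; y is list; result = 'list'

'list'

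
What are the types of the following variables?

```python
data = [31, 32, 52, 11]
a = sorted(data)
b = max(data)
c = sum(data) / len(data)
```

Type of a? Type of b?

sorted() returns list; max of ints returns int

list, int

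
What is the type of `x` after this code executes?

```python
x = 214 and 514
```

'and' with truthy values returns last operand (int)

int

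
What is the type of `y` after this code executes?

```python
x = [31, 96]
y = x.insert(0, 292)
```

list.insert() returns None

NoneType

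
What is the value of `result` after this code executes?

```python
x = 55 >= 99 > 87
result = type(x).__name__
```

x is bool; result = 'bool'

'bool'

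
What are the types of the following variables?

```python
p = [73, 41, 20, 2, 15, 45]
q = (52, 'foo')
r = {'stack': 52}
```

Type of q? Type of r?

q is assigned a tuple (parenthesized, comma-separated values); r is assigned a dict literal ({key: value})

tuple, dict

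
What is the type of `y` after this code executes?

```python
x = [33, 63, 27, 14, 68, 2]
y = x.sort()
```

list.sort() returns None (mutates in place)

NoneType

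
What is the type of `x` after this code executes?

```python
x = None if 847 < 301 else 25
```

847 < 301 is False, so the else branch is taken

int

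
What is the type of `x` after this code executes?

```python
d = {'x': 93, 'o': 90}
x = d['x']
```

Accessing dict[str, int] with str key returns int

int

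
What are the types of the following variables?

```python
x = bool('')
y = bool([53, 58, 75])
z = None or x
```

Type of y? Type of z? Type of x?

bool() returns bool; None or bool returns the bool; bool() returns bool

bool, bool, bool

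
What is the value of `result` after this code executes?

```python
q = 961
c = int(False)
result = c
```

q = 961; c = 0; result = 0

0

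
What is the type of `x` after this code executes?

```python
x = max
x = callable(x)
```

callable() returns bool

bool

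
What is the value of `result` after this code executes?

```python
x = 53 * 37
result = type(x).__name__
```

x is int; result = 'int'

'int'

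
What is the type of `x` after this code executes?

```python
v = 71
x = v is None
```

'is' comparison returns bool

bool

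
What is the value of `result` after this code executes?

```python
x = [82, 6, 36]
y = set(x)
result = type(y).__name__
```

x is list; y is set; result = 'set'

'set'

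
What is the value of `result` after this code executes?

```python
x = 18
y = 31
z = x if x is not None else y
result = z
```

x = 18; y = 31; z = 18; result = 18

18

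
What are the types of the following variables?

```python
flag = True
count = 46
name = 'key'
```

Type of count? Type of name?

count is assigned a bare integer (no decimal point), so it is an int; name is assigned a quoted string literal, so it is a str

int, str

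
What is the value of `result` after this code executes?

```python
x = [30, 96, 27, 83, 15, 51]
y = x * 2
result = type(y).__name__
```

x is list; y is list; result = 'list'

'list'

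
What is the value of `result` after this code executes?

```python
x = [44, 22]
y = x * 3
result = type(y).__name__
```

x is list; y is list; result = 'list'

'list'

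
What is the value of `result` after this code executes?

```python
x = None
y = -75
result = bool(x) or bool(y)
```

x = None; y = -75; result = True

True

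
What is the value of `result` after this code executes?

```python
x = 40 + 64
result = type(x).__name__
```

x is int; result = 'int'

'int'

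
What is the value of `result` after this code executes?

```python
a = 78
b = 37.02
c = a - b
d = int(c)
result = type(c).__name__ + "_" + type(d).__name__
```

a is int; b is float; c is float; d is int; result = 'float_int'

'float_int'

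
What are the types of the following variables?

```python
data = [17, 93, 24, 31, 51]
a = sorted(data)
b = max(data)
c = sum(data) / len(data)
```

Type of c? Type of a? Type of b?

int / int = float; sorted() returns list; max of ints returns int

float, list, int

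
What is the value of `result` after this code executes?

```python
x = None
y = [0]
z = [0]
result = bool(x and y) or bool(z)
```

x = None; y = [0]; z = [0]; result = True

True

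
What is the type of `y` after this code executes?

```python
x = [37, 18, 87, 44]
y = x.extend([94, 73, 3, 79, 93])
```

list.extend() returns None

NoneType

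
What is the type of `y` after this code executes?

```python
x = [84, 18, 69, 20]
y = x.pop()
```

list.pop() returns the popped element

int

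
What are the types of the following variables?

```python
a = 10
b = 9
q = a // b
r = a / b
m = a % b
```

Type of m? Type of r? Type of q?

% of ints returns int; / returns float; // returns int

int, float, int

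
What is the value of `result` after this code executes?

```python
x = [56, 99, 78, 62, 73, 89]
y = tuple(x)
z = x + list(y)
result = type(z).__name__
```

x is list; y is tuple; z is list; result = 'list'

'list'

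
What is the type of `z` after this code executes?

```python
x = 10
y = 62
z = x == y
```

Equality comparison returns bool

bool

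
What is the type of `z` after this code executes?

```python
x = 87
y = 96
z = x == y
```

Equality comparison returns bool

bool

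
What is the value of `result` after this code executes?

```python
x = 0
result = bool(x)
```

x = 0; result = False

False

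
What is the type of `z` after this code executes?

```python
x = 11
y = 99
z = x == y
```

Equality comparison returns bool

bool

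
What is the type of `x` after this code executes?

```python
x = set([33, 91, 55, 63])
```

set() constructor returns set

set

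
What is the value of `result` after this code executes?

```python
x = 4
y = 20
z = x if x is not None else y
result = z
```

x = 4; y = 20; z = 4; result = 4

4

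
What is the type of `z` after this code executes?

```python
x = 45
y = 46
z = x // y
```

int // int = int

int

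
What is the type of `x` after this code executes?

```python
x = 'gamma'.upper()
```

str.upper() returns str

str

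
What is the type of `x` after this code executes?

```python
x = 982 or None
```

'or' returns first truthy value

int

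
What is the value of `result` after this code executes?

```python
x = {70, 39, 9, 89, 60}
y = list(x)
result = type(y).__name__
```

x is set; y is list; result = 'list'

'list'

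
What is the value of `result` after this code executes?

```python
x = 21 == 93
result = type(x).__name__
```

x is bool; result = 'bool'

'bool'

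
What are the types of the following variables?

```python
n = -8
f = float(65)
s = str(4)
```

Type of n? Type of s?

n is assigned a bare integer (no decimal point), so it is an int; s is assigned the result of calling str(), which returns a str

int, str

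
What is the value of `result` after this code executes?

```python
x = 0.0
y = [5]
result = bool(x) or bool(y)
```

x = 0.0; y = [5]; result = True

True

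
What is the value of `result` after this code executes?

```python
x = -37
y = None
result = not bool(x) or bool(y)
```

x = -37; y = None; result = False

False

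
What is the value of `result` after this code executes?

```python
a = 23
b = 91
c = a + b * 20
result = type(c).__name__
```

a is int; b is int; c is int; result = 'int'

'int'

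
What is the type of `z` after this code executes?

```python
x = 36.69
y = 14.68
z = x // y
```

float // float = float

float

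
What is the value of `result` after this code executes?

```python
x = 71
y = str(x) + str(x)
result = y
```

x = 71; y = '7171'; result = '7171'

'7171'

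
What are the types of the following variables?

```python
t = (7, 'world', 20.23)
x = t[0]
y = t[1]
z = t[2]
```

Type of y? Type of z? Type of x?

tuple[1] is str; tuple[2] is float; tuple[0] is int

str, float, int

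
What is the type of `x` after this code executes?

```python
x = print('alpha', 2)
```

print() returns None

NoneType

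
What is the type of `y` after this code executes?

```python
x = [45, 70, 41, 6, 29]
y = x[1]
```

Indexing list[int] returns int

int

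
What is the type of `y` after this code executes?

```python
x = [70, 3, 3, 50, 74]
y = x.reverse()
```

list.reverse() returns None

NoneType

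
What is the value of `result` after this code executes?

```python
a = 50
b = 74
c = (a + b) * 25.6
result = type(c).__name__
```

a is int; b is int; c is float; result = 'float'

'float'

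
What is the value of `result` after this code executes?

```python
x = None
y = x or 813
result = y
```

x = None; y = 813; result = 813

813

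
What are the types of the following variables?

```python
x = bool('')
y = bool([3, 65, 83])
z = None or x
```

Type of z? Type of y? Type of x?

None or bool returns the bool; bool() returns bool; bool() returns bool

bool, bool, bool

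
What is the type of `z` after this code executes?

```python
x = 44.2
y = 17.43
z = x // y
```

float // float = float

float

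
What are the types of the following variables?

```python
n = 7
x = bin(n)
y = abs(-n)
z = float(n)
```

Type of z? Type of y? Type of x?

float() returns float; abs() of int returns int; bin() returns str

float, int, str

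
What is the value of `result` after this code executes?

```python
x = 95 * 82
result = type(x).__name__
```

x is int; result = 'int'

'int'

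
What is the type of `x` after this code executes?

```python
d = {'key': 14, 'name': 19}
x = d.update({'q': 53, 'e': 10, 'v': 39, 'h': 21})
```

dict.update() returns None

NoneType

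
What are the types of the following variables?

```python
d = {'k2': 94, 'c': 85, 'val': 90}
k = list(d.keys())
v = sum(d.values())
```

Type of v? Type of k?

sum of ints is int; list() converts to list

int, list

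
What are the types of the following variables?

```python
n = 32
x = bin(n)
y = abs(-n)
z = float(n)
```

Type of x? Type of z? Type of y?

bin() returns str; float() returns float; abs() of int returns int

str, float, int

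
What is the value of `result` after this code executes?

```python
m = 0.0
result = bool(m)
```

m = 0.0; result = False

False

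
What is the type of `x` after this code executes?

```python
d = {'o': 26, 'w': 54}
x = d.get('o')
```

dict.get() returns value type when found

int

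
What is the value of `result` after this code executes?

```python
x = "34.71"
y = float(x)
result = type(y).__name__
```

x is str; y is float; result = 'float'

'float'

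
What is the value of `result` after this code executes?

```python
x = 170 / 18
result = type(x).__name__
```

x is float; result = 'float'

'float'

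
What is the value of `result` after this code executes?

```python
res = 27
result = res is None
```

res = 27; result = False

False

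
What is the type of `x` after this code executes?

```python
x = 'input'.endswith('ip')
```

str.endswith() returns bool

bool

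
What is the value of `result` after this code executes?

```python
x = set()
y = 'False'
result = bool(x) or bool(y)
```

x = set(); y = 'False'; result = True

True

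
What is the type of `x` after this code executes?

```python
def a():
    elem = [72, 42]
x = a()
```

Function without return returns None

NoneType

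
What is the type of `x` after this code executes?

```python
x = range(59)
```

range() returns a range object

range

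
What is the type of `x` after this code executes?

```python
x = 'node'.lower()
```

str.lower() returns str

str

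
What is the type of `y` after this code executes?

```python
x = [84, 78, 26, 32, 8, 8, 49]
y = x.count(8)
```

list.count() returns int

int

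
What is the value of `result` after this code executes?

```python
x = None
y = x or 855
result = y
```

x = None; y = 855; result = 855

855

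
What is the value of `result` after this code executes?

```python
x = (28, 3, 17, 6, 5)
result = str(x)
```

x = (28, 3, 17, 6, 5); result = '(28, 3, 17, 6, 5)'

'(28, 3, 17, 6, 5)'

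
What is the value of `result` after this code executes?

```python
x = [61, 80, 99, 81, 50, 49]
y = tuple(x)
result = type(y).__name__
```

x is list; y is tuple; result = 'tuple'

'tuple'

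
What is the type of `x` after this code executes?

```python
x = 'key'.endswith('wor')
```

str.endswith() returns bool

bool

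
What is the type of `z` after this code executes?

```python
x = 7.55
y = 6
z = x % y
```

float % int = float

float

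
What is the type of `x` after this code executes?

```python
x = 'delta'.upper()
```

str.upper() returns str

str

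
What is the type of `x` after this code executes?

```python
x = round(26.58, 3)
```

round() with decimal places returns float

float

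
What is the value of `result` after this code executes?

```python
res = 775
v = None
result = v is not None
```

res = 775; v = None; result = False

False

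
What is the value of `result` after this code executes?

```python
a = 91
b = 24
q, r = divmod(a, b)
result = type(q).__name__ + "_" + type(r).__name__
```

a is int; b is int; q is int; r is int; result = 'int_int'

'int_int'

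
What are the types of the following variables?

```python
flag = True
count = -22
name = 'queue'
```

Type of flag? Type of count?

flag is assigned the constant True, which has type bool; count is assigned a bare integer (no decimal point), so it is an int

bool, int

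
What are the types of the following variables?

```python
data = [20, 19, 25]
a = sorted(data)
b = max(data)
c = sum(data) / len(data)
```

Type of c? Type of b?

int / int = float; max of ints returns int

float, int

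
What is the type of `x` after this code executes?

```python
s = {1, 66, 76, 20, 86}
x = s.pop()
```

Popping from set[int] returns int

int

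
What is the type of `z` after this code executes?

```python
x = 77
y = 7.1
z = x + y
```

int + float = float

float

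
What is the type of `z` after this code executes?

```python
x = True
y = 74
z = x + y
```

bool + int = int (bool is subclass of int)

int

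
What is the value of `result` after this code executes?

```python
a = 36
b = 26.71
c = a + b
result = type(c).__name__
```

a is int; b is float; c is float; result = 'float'

'float'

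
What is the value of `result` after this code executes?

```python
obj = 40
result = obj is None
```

obj = 40; result = False

False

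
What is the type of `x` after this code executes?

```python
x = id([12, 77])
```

id() returns int

int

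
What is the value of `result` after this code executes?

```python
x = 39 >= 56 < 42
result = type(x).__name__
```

x is bool; result = 'bool'

'bool'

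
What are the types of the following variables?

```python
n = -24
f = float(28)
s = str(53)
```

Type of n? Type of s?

n is assigned a bare integer (no decimal point), so it is an int; s is assigned the result of calling str(), which returns a str

int, str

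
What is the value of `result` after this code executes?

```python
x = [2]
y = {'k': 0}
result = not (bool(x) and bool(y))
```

x = [2]; y = {'k': 0}; result = False

False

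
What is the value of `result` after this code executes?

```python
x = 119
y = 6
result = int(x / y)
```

x = 119; y = 6; result = 19

19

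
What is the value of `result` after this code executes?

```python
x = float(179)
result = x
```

x = 179.0; result = 179.0

179.0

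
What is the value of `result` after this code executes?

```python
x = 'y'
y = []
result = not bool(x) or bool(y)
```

x = 'y'; y = []; result = False

False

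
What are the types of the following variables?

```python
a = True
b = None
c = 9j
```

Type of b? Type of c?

b is assigned None, whose type is NoneType; c is assigned 9j, an imaginary literal (j suffix), which has type complex

NoneType, complex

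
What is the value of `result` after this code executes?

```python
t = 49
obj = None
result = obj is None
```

t = 49; obj = None; result = True

True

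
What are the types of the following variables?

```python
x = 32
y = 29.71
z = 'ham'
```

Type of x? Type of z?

x is assigned a bare integer (no decimal point), so it is an int; z is assigned a quoted string literal, so it is a str

int, str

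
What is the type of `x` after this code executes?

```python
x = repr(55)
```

repr() returns str

str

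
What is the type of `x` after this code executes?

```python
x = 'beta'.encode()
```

str.encode() returns bytes

bytes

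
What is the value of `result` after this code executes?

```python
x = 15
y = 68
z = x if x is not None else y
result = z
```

x = 15; y = 68; z = 15; result = 15

15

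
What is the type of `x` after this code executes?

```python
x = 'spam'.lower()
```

str.lower() returns str

str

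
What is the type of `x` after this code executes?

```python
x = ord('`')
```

ord() returns int (code point)

int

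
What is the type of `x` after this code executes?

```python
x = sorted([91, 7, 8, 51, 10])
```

sorted() always returns list

list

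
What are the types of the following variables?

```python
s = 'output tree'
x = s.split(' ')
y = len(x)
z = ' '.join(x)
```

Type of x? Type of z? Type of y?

str.split() returns list; str.join() returns str; len() returns int

list, str, int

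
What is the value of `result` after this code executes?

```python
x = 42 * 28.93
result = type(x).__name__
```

x is float; result = 'float'

'float'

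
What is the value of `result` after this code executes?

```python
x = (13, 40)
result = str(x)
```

x = (13, 40); result = '(13, 40)'

'(13, 40)'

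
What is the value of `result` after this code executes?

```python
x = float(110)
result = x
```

x = 110.0; result = 110.0

110.0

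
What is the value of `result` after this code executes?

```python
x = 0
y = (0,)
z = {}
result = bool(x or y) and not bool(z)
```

x = 0; y = (0,); z = {}; result = True

True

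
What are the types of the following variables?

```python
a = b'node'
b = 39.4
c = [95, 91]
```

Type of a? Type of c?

a is assigned a bytes literal (b'...' prefix); c is assigned a list literal (square brackets)

bytes, list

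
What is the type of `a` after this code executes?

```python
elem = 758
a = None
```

None has type NoneType

NoneType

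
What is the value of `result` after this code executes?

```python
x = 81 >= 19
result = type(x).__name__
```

x is bool; result = 'bool'

'bool'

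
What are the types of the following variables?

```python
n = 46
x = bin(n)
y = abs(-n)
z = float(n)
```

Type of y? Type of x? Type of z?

abs() of int returns int; bin() returns str; float() returns float

int, str, float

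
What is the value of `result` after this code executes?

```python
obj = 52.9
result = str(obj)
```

obj = 52.9; result = '52.9'

'52.9'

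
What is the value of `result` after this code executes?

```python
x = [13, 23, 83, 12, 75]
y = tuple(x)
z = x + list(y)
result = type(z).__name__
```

x is list; y is tuple; z is list; result = 'list'

'list'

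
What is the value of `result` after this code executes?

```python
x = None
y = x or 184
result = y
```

x = None; y = 184; result = 184

184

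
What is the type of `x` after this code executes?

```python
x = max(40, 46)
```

max() of ints returns int

int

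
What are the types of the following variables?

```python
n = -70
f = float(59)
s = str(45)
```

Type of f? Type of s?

f is assigned the result of calling float(), which returns a float; s is assigned the result of calling str(), which returns a str

float, str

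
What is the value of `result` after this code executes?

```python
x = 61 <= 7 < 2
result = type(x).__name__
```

x is bool; result = 'bool'

'bool'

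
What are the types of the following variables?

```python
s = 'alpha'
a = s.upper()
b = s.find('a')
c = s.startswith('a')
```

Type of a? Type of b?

upper() returns str; find() returns int

str, int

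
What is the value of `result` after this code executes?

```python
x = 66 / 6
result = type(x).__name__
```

x is float; result = 'float'

'float'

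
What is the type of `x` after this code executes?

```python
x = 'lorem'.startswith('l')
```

str.startswith() returns bool

bool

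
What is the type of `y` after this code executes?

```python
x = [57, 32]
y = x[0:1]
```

Slicing a list returns a list

list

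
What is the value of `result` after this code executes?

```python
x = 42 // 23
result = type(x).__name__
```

x is int; result = 'int'

'int'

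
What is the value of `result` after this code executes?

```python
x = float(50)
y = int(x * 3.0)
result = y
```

x = 50.0; y = 150; result = 150

150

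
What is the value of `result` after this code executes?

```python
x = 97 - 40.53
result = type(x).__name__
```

x is float; result = 'float'

'float'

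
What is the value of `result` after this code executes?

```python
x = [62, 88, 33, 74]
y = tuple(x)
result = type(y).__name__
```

x is list; y is tuple; result = 'tuple'

'tuple'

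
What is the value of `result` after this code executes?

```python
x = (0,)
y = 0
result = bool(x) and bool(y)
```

x = (0,); y = 0; result = False

False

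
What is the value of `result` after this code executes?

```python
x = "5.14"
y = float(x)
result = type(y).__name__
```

x is str; y is float; result = 'float'

'float'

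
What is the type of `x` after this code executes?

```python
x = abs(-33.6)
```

abs() of float returns float

float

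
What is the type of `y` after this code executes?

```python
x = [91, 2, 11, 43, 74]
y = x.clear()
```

list.clear() returns None

NoneType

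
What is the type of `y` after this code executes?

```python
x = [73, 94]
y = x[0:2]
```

Slicing a list returns a list

list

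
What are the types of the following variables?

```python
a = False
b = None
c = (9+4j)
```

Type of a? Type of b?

a is assigned the constant False, which has type bool; b is assigned None, whose type is NoneType

bool, NoneType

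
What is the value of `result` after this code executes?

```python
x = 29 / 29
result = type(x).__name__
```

x is float; result = 'float'

'float'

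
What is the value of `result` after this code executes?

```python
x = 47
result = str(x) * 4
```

x = 47; result = '47474747'

'47474747'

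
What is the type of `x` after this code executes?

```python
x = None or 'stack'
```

'or' with None returns the other truthy value (str)

str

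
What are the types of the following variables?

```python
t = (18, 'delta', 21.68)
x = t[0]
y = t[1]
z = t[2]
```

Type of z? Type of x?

tuple[2] is float; tuple[0] is int

float, int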